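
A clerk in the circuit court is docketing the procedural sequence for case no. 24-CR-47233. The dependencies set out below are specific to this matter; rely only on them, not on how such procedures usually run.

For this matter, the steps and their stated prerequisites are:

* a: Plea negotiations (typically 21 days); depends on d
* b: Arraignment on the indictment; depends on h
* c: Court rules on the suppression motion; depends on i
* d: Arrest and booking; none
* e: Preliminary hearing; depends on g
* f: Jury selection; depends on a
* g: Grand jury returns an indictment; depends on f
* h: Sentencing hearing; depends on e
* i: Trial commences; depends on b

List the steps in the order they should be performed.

d, a, f, g, e, h, b, i, c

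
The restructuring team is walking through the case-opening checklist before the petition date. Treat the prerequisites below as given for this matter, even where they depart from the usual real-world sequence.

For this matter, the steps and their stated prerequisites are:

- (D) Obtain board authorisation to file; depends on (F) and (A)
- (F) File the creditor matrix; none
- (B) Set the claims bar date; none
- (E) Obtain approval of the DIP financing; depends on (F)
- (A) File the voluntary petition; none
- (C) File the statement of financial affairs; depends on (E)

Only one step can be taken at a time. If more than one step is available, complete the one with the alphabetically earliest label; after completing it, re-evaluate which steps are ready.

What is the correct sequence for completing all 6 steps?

(A), (B) and (F) have no prerequisites; (A) has the earlier label, so (A) is first.
(B) and (F) are both available; (B) has the earlier label → (B).
That leaves (F) as the only ready step → (F).
Ready: (D) and (E). (D) has the earlier label → (D).
(E) needed (F), now all done → (E).
(C) needed (E), now all done → (C).

(A) (B) (F) (D) (E) (C)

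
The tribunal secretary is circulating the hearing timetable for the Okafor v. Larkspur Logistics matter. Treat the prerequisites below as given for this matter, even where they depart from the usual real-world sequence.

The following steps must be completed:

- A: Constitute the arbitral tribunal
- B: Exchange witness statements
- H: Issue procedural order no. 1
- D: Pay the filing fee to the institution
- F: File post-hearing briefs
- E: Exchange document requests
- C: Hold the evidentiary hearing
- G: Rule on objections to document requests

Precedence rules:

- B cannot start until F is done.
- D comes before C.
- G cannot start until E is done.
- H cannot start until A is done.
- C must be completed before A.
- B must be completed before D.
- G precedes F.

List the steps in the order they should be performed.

E, G, F, B, D, C, A, H

E is the only step with nothing outstanding, so it goes first.
G needed E, now all done → G.
Next only F has its prerequisites met → F.
B is the only step now ready → B.
D needed B, now all done → D.
Next only C has its prerequisites met → C.
A is the only step now ready → A.
H needed A, now all done → H.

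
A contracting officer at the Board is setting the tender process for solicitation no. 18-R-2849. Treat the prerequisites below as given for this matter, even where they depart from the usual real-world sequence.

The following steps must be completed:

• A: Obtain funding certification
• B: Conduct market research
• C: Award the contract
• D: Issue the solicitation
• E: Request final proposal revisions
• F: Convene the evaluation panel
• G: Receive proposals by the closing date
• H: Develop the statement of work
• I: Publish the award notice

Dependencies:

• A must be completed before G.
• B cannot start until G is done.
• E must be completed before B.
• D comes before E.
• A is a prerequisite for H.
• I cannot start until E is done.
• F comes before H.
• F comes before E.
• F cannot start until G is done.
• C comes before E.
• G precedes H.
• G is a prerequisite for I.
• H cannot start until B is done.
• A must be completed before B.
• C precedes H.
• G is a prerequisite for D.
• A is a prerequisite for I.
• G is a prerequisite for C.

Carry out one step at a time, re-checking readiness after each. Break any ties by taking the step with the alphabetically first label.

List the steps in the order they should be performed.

A, G, C, D, F, E, B, H, I

Only A has no prerequisites, so it is first.
G needed A, now all done → G.
C, D and F are all available; C has the earlier label → C.
Now D and F have their prerequisites met. D has the earlier label, so D next.
Next only F has its prerequisites met → F.
E is the only step now ready → E.
B and I are both available; B has the earlier label → B.
H now also ready, so the ready set is {H, I}; H has the earlier label → H.
I needed A, E and G, now all done → I.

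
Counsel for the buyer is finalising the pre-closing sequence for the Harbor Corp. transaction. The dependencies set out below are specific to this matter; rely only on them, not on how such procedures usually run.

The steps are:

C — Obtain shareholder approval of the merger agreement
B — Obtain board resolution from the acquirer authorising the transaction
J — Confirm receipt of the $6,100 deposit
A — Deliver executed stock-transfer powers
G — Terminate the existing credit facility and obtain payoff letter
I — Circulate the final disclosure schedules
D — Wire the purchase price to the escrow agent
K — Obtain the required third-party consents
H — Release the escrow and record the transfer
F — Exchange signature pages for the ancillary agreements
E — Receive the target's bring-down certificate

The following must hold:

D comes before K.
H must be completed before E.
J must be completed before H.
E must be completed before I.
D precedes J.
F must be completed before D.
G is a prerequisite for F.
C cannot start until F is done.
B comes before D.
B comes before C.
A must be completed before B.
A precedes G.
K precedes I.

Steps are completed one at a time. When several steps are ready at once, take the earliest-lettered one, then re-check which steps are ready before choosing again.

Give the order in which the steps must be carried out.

A B G F C D J H E K I

A is the only step with nothing outstanding, so it goes first.
B and G are both available; B has the earlier label → B.
Next only G has its prerequisites met → G.
F is the only step now ready → F.
C and D are both available; C has the earlier label → C.
That leaves D as the only ready step → D.
Now J and K have their prerequisites met. J has the earlier label, so J next.
Ready: H and K. H has the earlier label → H.
Now E and K have their prerequisites met. E has the earlier label, so E next.
That leaves K as the only ready step → K.
Next only I has its prerequisites met → I.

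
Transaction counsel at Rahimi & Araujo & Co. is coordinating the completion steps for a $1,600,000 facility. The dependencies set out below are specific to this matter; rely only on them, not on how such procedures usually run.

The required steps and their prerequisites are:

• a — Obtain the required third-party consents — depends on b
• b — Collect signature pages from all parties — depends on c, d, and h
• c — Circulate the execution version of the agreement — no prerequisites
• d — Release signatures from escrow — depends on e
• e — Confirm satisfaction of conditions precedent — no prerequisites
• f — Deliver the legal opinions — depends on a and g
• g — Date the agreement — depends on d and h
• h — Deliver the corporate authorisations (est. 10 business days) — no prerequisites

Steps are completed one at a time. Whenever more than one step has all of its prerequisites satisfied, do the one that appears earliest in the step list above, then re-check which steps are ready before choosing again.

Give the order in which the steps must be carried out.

c, e, d, h, b, a, g, f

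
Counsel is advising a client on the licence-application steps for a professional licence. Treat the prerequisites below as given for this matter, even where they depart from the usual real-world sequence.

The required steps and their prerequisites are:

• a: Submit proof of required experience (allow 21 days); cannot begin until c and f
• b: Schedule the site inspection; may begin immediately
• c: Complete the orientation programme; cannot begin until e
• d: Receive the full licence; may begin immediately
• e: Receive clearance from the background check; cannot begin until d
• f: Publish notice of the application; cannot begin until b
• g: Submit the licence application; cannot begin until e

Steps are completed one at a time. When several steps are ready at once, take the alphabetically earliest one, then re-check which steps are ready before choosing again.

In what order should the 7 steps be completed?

b → d → e → c → f → a → g

b and d have no prerequisites; b has the earlier label, so b is first.
d and f are both available; d has the earlier label → d.
e now also ready, so the ready set is {e, f}; e has the earlier label → e.
c and g now also ready, so the ready set is {c, f, g}; c has the earlier label → c.
Ready: f and g. f has the earlier label → f.
a now also ready, so the ready set is {a, g}; a has the earlier label → a.
That leaves g as the only ready step → g.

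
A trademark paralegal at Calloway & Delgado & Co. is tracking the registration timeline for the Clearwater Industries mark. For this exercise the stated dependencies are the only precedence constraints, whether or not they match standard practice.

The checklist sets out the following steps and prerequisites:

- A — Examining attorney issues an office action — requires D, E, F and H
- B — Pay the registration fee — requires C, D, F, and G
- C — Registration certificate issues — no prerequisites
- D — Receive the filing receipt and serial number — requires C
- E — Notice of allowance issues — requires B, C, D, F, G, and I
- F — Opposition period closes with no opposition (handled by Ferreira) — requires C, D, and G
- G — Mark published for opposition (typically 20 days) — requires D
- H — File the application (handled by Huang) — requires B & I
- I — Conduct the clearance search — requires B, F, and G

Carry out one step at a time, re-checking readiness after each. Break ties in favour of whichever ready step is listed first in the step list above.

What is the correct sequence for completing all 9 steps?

C is the only step with nothing outstanding, so it goes first.
D needed C, now all done → D.
G needed D, now all done → G.
Next only F has its prerequisites met → F.
B needed C, D, F and G, now all done → B.
I needed B, F and G, now all done → I.
Now E and H have their prerequisites met. E is listed earlier, so E next.
H needed B and I, now all done → H.
That leaves A as the only ready step → A.

C, D, G, F, B, I, E, H, A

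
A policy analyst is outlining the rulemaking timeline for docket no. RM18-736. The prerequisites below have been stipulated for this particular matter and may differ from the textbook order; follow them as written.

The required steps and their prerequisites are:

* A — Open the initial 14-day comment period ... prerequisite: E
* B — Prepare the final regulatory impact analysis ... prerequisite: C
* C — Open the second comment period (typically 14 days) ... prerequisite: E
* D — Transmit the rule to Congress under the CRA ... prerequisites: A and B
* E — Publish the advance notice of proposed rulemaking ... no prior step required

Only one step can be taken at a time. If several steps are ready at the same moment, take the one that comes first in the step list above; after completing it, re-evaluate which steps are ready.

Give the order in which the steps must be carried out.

E, A, C, B, D

E has no prerequisites → E first.
Now A and C have their prerequisites met. A is listed earlier, so A next.
Next only C has its prerequisites met → C.
Next only B has its prerequisites met → B.
That leaves D as the only ready step → D.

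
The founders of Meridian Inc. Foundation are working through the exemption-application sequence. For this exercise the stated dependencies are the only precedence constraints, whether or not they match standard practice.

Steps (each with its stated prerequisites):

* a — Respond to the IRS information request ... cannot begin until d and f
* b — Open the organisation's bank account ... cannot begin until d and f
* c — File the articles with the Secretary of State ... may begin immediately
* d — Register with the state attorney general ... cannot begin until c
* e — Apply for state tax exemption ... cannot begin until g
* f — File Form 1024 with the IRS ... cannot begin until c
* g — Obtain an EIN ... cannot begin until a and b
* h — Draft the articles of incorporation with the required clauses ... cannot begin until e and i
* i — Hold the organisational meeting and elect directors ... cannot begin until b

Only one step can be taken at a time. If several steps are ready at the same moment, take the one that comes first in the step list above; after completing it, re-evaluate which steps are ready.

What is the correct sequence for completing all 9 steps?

c, d, f, a, b, g, e, i, h

c has no prerequisites → c first.
Ready: d and f. d is listed earlier → d.
Next only f has its prerequisites met → f.
a and b are both available; a is listed earlier → a.
Next only b has its prerequisites met → b.
Now g and i have their prerequisites met. g is listed earlier, so g next.
e and i are both available; e is listed earlier → e.
That leaves i as the only ready step → i.
h needed e and i, now all done → h.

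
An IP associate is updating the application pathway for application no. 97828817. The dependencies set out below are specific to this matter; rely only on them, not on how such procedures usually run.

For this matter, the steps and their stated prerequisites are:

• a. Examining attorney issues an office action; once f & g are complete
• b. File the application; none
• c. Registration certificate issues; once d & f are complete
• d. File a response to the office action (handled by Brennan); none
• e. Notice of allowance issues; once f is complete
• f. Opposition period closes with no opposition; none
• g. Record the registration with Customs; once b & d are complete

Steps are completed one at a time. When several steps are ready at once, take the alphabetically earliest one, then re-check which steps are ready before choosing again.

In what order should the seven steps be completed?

Nothing is required for b, d and f. b has the earlier label → b first.
Ready: d and f. d has the earlier label → d.
g now also ready, so the ready set is {f, g}; f has the earlier label → f.
c and e now also ready, so the ready set is {c, e, g}; c has the earlier label → c.
Now e and g have their prerequisites met. e has the earlier label, so e next.
g is the only step now ready → g.
Next only a has its prerequisites met → a.

b, d, f, c, e, g, a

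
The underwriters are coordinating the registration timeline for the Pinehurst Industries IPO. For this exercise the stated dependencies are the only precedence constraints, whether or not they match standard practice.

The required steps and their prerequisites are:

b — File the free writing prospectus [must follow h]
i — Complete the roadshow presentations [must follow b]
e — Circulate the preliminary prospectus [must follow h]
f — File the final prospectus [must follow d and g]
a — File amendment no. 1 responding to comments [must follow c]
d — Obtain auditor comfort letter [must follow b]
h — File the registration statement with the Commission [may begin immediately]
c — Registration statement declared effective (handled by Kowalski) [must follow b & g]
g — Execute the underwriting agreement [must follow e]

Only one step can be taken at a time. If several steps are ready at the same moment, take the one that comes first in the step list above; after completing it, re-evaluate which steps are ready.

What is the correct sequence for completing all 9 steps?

h, b, i, e, d, g, f, c, a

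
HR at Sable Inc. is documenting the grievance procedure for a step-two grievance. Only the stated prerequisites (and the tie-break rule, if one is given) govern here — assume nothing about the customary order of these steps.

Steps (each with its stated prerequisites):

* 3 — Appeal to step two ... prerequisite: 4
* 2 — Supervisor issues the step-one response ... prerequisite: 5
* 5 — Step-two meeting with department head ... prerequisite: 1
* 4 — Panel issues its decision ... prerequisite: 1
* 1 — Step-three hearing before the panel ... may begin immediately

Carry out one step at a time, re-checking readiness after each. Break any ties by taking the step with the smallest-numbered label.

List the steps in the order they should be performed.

1 4 3 5 2

Only 1 has no prerequisites, so it is first.
Now 4 and 5 have their prerequisites met. 4 has the earlier label, so 4 next.
Ready: 3 and 5. 3 has the earlier label → 3.
5 needed 1, now all done → 5.
That leaves 2 as the only ready step → 2.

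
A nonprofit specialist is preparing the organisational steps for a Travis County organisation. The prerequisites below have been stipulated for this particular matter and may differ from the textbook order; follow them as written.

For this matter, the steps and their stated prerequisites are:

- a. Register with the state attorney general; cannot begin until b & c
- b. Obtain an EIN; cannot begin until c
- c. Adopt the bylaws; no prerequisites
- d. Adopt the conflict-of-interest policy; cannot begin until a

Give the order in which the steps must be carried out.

Only c has no prerequisites, so it is first.
b is the only step now ready → b.
That leaves a as the only ready step → a.
Next only d has its prerequisites met → d.

c, b, a, d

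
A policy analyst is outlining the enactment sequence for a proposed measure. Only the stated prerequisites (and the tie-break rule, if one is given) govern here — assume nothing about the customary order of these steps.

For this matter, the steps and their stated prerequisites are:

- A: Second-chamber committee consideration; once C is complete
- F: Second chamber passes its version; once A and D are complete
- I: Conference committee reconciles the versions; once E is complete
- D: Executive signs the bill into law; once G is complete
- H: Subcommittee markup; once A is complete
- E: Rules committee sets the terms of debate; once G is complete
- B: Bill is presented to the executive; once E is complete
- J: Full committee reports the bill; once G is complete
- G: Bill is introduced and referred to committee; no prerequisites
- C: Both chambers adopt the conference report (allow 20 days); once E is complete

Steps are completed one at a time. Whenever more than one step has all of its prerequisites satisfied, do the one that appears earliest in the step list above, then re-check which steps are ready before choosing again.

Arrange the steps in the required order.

G is the only step with nothing outstanding, so it goes first.
Ready: D, E and J. D is listed earlier → D.
Ready: E and J. E is listed earlier → E.
I, B and C now also ready, so the ready set is {I, B, J, C}; I is listed earlier → I.
B, J and C are all available; B is listed earlier → B.
Now J and C have their prerequisites met. J is listed earlier, so J next.
C needed E, now all done → C.
A needed C, now all done → A.
F and H are both available; F is listed earlier → F.
H needed A, now all done → H.

G → D → E → I → B → J → C → A → F → H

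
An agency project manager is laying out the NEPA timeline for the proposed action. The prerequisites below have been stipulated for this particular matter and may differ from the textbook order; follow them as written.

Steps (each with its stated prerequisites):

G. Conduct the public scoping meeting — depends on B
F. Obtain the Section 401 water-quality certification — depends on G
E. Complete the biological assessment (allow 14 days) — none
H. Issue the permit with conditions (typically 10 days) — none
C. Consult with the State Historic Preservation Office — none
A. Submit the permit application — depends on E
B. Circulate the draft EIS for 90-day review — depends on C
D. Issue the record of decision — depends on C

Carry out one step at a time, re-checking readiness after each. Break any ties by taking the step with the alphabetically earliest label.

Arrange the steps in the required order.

C, B, D, E, A, G, F, H

Nothing is required for C, E and H. C has the earlier label → C first.
B and D now also ready, so the ready set is {B, D, E, H}; B has the earlier label → B.
Ready: D, E, G and H. D has the earlier label → D.
Now E, G and H have their prerequisites met. E has the earlier label, so E next.
A now also ready, so the ready set is {A, G, H}; A has the earlier label → A.
Ready: G and H. G has the earlier label → G.
F and H are both available; F has the earlier label → F.
Next only H has its prerequisites met → H.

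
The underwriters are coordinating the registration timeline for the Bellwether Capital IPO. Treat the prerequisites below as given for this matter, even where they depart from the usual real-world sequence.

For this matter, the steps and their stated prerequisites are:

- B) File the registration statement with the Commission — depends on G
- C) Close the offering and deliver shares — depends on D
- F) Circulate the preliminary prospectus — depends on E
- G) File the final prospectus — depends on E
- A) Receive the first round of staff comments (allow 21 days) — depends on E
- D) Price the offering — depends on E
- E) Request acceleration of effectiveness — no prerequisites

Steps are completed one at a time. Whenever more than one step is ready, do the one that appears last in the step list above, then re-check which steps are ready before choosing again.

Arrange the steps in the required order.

E is the only step with nothing outstanding, so it goes first.
Ready: D, A, G and F. D is listed later → D.
C now also ready, so the ready set is {A, G, F, C}; A is listed later → A.
Ready: G, F and C. G is listed later → G.
F, C and B are all available; F is listed later → F.
C and B are both available; C is listed later → C.
B needed G, now all done → B.

E, D, A, G, F, C, B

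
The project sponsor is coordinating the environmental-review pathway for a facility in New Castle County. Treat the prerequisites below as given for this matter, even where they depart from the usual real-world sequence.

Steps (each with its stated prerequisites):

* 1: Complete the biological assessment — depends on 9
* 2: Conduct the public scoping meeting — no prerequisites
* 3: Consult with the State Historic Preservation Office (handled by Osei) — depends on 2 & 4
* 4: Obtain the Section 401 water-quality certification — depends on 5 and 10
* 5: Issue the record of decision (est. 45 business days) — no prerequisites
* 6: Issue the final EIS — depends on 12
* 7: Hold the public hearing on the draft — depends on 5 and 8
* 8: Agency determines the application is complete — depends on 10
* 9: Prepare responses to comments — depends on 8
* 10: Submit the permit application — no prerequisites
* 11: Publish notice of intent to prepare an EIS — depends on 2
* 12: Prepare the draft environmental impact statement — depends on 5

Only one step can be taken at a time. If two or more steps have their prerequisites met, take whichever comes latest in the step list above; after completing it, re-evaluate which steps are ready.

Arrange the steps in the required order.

Nothing is required for 10, 5 and 2. 10 is listed later → 10 first.
Now 8, 5 and 2 have their prerequisites met. 8 is listed later, so 8 next.
Ready: 9, 5 and 2. 9 is listed later → 9.
Now 5, 2 and 1 have their prerequisites met. 5 is listed later, so 5 next.
12, 7, 4, 2 and 1 are all available; 12 is listed later → 12.
7, 6, 4, 2 and 1 are all available; 7 is listed later → 7.
Now 6, 4, 2 and 1 have their prerequisites met. 6 is listed later, so 6 next.
4, 2 and 1 are all available; 4 is listed later → 4.
Now 2 and 1 have their prerequisites met. 2 is listed later, so 2 next.
11 and 3 now also ready, so the ready set is {11, 3, 1}; 11 is listed later → 11.
Ready: 3 and 1. 3 is listed later → 3.
1 needed 9, now all done → 1.

10 8 9 5 12 7 6 4 2 11 3 1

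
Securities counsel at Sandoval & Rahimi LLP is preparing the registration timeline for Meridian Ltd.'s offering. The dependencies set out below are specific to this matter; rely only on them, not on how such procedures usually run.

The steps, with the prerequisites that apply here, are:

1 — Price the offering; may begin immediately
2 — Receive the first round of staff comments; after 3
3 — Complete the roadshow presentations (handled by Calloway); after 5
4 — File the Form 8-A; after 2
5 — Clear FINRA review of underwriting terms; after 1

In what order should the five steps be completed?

1 5 3 2 4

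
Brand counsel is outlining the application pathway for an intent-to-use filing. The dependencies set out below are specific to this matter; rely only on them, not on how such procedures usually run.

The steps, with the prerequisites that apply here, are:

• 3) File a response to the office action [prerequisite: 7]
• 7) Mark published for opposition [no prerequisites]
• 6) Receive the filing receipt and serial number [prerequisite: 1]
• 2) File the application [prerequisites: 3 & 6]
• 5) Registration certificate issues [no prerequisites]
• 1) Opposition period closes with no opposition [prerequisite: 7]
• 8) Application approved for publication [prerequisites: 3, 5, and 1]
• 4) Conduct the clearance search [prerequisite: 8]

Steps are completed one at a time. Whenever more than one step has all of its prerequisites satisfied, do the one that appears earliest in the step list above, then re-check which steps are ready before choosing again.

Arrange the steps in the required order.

7 and 5 have no prerequisites; 7 is listed earlier, so 7 is first.
3, 5 and 1 are all available; 3 is listed earlier → 3.
Ready: 5 and 1. 5 is listed earlier → 5.
1 needed 7, now all done → 1.
Now 6 and 8 have their prerequisites met. 6 is listed earlier, so 6 next.
2 now also ready, so the ready set is {2, 8}; 2 is listed earlier → 2.
Next only 8 has its prerequisites met → 8.
4 is the only step now ready → 4.

7, 3, 5, 1, 6, 2, 8, 4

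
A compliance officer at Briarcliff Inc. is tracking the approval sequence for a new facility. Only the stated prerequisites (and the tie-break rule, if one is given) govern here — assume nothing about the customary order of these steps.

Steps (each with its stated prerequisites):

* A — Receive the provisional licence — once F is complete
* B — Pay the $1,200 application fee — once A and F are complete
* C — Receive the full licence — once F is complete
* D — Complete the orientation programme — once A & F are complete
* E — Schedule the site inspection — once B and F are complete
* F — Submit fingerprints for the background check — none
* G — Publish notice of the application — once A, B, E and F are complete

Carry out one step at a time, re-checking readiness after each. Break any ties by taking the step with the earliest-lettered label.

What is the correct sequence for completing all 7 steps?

F A B C D E G

F is the only step with nothing outstanding, so it goes first.
Ready: A and C. A has the earlier label → A.
B and D now also ready, so the ready set is {B, C, D}; B has the earlier label → B.
Now C, D and E have their prerequisites met. C has the earlier label, so C next.
D and E are both available; D has the earlier label → D.
E is the only step now ready → E.
Next only G has its prerequisites met → G.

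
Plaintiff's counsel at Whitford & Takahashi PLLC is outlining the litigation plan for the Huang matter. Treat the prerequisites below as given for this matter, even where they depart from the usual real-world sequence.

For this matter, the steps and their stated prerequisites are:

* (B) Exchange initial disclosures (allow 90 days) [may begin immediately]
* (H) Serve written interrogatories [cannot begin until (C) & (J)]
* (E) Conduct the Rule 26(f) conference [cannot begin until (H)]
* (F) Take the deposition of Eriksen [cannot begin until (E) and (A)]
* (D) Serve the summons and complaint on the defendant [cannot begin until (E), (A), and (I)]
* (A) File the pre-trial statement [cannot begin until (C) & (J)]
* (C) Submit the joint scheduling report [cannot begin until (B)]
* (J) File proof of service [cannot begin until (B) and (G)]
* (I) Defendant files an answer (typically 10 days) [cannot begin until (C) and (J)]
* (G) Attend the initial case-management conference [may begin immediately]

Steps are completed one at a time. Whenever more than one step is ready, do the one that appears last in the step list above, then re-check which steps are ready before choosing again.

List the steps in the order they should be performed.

(G) and (B) have no prerequisites; (G) is listed later, so (G) is first.
Next only (B) has its prerequisites met → (B).
(J) and (C) are both available; (J) is listed later → (J).
(C) needed (B), now all done → (C).
Ready: (I), (A) and (H). (I) is listed later → (I).
Ready: (A) and (H). (A) is listed later → (A).
(H) needed (J) and (C), now all done → (H).
(E) needed (H), now all done → (E).
Ready: (D) and (F). (D) is listed later → (D).
(F) needed (A) and (E), now all done → (F).

(G) (B) (J) (C) (I) (A) (H) (E) (D) (F)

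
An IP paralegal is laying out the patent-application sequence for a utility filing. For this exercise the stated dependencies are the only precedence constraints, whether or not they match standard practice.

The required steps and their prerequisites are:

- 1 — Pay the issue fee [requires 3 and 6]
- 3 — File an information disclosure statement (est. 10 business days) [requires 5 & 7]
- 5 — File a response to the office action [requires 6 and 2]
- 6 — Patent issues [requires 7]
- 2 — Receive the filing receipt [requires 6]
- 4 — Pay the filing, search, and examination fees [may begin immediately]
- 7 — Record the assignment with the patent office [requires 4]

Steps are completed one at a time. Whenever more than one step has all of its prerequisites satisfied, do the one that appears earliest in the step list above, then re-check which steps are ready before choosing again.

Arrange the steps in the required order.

4 → 7 → 6 → 2 → 5 → 3 → 1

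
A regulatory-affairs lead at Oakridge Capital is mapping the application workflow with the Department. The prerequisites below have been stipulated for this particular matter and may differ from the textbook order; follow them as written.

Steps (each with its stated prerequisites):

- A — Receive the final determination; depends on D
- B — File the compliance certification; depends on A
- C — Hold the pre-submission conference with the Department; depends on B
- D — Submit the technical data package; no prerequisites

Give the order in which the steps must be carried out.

D, A, B, C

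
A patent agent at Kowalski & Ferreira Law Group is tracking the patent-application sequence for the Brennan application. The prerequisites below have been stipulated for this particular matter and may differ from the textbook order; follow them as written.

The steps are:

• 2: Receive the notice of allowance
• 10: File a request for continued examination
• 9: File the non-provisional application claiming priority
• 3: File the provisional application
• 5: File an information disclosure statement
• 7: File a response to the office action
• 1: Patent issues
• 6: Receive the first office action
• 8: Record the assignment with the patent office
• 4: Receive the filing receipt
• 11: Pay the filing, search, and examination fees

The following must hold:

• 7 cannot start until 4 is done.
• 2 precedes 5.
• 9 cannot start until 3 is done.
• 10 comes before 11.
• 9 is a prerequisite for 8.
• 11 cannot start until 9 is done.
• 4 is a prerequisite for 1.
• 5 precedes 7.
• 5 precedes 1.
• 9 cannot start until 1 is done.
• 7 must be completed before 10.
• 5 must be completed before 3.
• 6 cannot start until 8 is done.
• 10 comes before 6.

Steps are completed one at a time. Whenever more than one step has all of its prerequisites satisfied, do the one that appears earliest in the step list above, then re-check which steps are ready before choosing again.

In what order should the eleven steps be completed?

2 and 4 have no prerequisites; 2 is listed earlier, so 2 is first.
5 now also ready, so the ready set is {5, 4}; 5 is listed earlier → 5.
3 now also ready, so the ready set is {3, 4}; 3 is listed earlier → 3.
4 is the only step now ready → 4.
Now 7 and 1 have their prerequisites met. 7 is listed earlier, so 7 next.
10 now also ready, so the ready set is {10, 1}; 10 is listed earlier → 10.
1 is the only step now ready → 1.
9 needed 3 and 1, now all done → 9.
Now 8 and 11 have their prerequisites met. 8 is listed earlier, so 8 next.
Now 6 and 11 have their prerequisites met. 6 is listed earlier, so 6 next.
11 needed 10 and 9, now all done → 11.

2 → 5 → 3 → 4 → 7 → 10 → 1 → 9 → 8 → 6 → 11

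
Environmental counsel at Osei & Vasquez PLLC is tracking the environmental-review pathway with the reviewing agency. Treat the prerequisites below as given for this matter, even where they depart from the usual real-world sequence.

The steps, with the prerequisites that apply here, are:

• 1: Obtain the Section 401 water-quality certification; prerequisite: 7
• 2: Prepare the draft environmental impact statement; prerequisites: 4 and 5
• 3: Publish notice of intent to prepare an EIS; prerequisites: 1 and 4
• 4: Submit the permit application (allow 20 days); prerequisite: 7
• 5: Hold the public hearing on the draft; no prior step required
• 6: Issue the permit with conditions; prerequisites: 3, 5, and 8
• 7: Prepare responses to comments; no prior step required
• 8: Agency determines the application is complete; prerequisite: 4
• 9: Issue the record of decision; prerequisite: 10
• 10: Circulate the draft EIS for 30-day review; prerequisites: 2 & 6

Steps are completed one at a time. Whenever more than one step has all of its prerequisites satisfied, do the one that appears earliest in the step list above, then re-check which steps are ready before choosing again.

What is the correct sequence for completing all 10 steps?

5, 7, 1, 4, 2, 3, 8, 6, 10, 9

Nothing is required for 5 and 7. 5 is listed earlier → 5 first.
That leaves 7 as the only ready step → 7.
1 and 4 are both available; 1 is listed earlier → 1.
That leaves 4 as the only ready step → 4.
Now 2, 3 and 8 have their prerequisites met. 2 is listed earlier, so 2 next.
3 and 8 are both available; 3 is listed earlier → 3.
That leaves 8 as the only ready step → 8.
6 needed 3, 5 and 8, now all done → 6.
10 needed 2 and 6, now all done → 10.
9 needed 10, now all done → 9.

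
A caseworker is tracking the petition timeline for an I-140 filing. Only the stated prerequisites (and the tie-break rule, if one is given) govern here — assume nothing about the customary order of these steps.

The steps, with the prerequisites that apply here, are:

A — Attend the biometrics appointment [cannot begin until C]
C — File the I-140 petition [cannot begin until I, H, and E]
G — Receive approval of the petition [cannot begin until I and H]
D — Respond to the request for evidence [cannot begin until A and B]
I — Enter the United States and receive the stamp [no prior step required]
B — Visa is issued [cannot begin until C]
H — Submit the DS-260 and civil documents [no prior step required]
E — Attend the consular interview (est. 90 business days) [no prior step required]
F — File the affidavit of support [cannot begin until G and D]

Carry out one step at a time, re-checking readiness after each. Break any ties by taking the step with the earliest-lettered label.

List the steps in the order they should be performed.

E, H, I, C, A, B, D, G, F

E, H and I have no prerequisites; E has the earlier label, so E is first.
H and I are both available; H has the earlier label → H.
Next only I has its prerequisites met → I.
Ready: C and G. C has the earlier label → C.
A, B and G are all available; A has the earlier label → A.
B and G are both available; B has the earlier label → B.
D and G are both available; D has the earlier label → D.
G needed H and I, now all done → G.
That leaves F as the only ready step → F.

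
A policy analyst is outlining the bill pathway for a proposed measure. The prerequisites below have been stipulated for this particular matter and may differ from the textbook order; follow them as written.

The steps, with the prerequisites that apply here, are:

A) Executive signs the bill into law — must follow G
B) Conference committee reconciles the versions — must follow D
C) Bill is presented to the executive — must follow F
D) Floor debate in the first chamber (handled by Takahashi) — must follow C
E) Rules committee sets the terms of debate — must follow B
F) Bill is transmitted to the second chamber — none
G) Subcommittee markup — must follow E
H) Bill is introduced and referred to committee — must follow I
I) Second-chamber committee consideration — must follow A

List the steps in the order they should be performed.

Only F has no prerequisites, so it is first.
C needed F, now all done → C.
That leaves D as the only ready step → D.
B needed D, now all done → B.
E needed B, now all done → E.
G needed E, now all done → G.
Next only A has its prerequisites met → A.
I needed A, now all done → I.
Next only H has its prerequisites met → H.

F, C, D, B, E, G, A, I, H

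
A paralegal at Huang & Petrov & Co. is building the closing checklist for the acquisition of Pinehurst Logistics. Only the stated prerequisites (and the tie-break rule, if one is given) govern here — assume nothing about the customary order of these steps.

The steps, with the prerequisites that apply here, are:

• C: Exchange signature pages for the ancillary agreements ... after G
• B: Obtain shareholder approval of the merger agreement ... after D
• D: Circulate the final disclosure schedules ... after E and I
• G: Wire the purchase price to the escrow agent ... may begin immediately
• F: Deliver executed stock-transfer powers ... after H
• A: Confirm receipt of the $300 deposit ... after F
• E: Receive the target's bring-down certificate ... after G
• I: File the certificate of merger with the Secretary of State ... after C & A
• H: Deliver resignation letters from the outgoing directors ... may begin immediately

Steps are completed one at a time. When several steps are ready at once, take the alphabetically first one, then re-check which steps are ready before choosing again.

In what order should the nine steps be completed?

G and H have no prerequisites; G has the earlier label, so G is first.
C and E now also ready, so the ready set is {C, E, H}; C has the earlier label → C.
Now E and H have their prerequisites met. E has the earlier label, so E next.
Next only H has its prerequisites met → H.
F needed H, now all done → F.
That leaves A as the only ready step → A.
That leaves I as the only ready step → I.
D is the only step now ready → D.
B needed D, now all done → B.

G C E H F A I D B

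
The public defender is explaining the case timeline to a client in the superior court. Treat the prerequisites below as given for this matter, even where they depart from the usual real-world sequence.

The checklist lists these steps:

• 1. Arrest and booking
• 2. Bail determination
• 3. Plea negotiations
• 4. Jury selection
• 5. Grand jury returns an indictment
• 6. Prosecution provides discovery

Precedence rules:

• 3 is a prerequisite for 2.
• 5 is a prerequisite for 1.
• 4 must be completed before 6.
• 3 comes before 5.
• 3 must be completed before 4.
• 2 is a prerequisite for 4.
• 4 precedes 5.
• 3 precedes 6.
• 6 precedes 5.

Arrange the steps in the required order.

3 2 4 6 5 1

3 is the only step with nothing outstanding, so it goes first.
That leaves 2 as the only ready step → 2.
4 is the only step now ready → 4.
6 needed 3 and 4, now all done → 6.
5 needed 3, 4 and 6, now all done → 5.
1 is the only step now ready → 1.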